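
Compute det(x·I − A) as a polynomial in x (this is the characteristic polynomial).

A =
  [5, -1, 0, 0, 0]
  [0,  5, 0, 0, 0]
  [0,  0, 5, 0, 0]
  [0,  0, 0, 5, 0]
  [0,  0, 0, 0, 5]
x^5 - 25*x^4 + 250*x^3 - 1250*x^2 + 3125*x - 3125

Expanding det(x·I − A) (e.g. by cofactor expansion or by noting that A is similar to its Jordan form J, which has the same characteristic polynomial as A) gives
  χ_A(x) = x^5 - 25*x^4 + 250*x^3 - 1250*x^2 + 3125*x - 3125
which factors as (x - 5)^5. The eigenvalues (with algebraic multiplicities) are λ = 5 with multiplicity 5.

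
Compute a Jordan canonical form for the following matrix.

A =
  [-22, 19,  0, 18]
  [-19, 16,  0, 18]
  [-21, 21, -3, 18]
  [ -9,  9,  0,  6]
J_2(-3) ⊕ J_1(-3) ⊕ J_1(6)

The characteristic polynomial is
  det(x·I − A) = x^4 + 3*x^3 - 27*x^2 - 135*x - 162 = (x - 6)*(x + 3)^3

Eigenvalues and multiplicities (the geometric multiplicity of λ is n − rank(A − λI), which equals the number of Jordan blocks for λ):
  λ = -3: algebraic multiplicity = 3, geometric multiplicity = 2
  λ = 6: algebraic multiplicity = 1, geometric multiplicity = 1

Determining the block sizes for each eigenvalue:
  λ = -3: 2 blocks summing to 3 forces exactly one block of size 2 and the rest size 1 → block sizes [2, 1]
  λ = 6: one block (gm = 1), so the single block has size am = 1 → block sizes [1]

Assembling the blocks gives a Jordan form
J =
  [-3,  1,  0, 0]
  [ 0, -3,  0, 0]
  [ 0,  0, -3, 0]
  [ 0,  0,  0, 6]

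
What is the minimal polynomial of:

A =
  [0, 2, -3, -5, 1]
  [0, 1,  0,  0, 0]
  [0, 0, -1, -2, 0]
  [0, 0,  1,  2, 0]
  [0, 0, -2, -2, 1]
x^3 - x^2

The characteristic polynomial is χ_A(x) = x^2*(x - 1)^3, so the eigenvalues are known. The minimal polynomial is
  m_A(x) = Π_λ (x − λ)^{k_λ}
where k_λ is the size of the *largest* Jordan block for λ (equivalently, the smallest k with (A − λI)^k v = 0 for every generalised eigenvector v of λ).

  λ = 0: largest Jordan block has size 2, contributing (x − 0)^2
  λ = 1: largest Jordan block has size 1, contributing (x − 1)

So m_A(x) = x^2*(x - 1) = x^3 - x^2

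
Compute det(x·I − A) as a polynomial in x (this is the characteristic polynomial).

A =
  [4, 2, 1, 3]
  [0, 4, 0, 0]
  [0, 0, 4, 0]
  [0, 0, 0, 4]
x^4 - 16*x^3 + 96*x^2 - 256*x + 256

Expanding det(x·I − A) (e.g. by cofactor expansion or by noting that A is similar to its Jordan form J, which has the same characteristic polynomial as A) gives
  χ_A(x) = x^4 - 16*x^3 + 96*x^2 - 256*x + 256
which factors as (x - 4)^4. The eigenvalues (with algebraic multiplicities) are λ = 4 with multiplicity 4.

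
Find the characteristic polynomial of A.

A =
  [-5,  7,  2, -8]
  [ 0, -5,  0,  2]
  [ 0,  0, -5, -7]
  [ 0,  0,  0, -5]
x^4 + 20*x^3 + 150*x^2 + 500*x + 625

Expanding det(x·I − A) (e.g. by cofactor expansion or by noting that A is similar to its Jordan form J, which has the same characteristic polynomial as A) gives
  χ_A(x) = x^4 + 20*x^3 + 150*x^2 + 500*x + 625
which factors as (x + 5)^4. The eigenvalues (with algebraic multiplicities) are λ = -5 with multiplicity 4.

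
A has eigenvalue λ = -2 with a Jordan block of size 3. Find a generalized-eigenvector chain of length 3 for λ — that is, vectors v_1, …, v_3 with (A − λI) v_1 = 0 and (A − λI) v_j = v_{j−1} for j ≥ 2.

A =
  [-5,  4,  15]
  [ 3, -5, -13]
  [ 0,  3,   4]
A Jordan chain for λ = -2 of length 3:
v_1 = (21, -18, 9)ᵀ
v_2 = (-3, 3, 0)ᵀ
v_3 = (1, 0, 0)ᵀ

Let N = A − (-2)·I. We want v_3 with N^3 v_3 = 0 but N^2 v_3 ≠ 0; then v_{j-1} := N · v_j for j = 3, …, 2.

Pick v_3 = (1, 0, 0)ᵀ.
Then v_2 = N · v_3 = (-3, 3, 0)ᵀ.
Then v_1 = N · v_2 = (21, -18, 9)ᵀ.

Sanity check: (A − (-2)·I) v_1 = (0, 0, 0)ᵀ = 0. ✓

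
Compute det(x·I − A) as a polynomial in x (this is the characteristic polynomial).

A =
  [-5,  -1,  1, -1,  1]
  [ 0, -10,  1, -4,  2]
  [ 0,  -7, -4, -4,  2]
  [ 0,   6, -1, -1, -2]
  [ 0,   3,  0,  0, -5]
x^5 + 25*x^4 + 250*x^3 + 1250*x^2 + 3125*x + 3125

Expanding det(x·I − A) (e.g. by cofactor expansion or by noting that A is similar to its Jordan form J, which has the same characteristic polynomial as A) gives
  χ_A(x) = x^5 + 25*x^4 + 250*x^3 + 1250*x^2 + 3125*x + 3125
which factors as (x + 5)^5. The eigenvalues (with algebraic multiplicities) are λ = -5 with multiplicity 5.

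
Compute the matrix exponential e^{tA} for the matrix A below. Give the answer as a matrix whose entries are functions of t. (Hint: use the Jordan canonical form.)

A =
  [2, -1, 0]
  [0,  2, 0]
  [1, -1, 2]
e^{tA} =
  [exp(2*t), -t*exp(2*t), 0]
  [0, exp(2*t), 0]
  [t*exp(2*t), -t^2*exp(2*t)/2 - t*exp(2*t), exp(2*t)]

Strategy: write A = P · J · P⁻¹ where J is a Jordan canonical form, so e^{tA} = P · e^{tJ} · P⁻¹, and e^{tJ} can be computed block-by-block.

A has Jordan form
J =
  [2, 1, 0]
  [0, 2, 1]
  [0, 0, 2]
(up to reordering of blocks).

Per-block formulas:
  For a 3×3 Jordan block J_3(2): exp(t · J_3(2)) = e^(2t)·(I + t·N + (t^2/2)·N^2), where N is the 3×3 nilpotent shift.

After assembling e^{tJ} and conjugating by P, we get:

e^{tA} =
  [exp(2*t), -t*exp(2*t), 0]
  [0, exp(2*t), 0]
  [t*exp(2*t), -t^2*exp(2*t)/2 - t*exp(2*t), exp(2*t)]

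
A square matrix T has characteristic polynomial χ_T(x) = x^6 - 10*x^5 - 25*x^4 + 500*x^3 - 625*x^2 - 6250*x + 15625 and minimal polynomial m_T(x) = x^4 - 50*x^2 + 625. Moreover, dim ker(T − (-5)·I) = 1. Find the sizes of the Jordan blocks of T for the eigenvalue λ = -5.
Block sizes for λ = -5: [2]

Step 1 — from the characteristic polynomial, algebraic multiplicity of λ = -5 is 2. From dim ker(T − (-5)·I) = 1, there are exactly 1 Jordan blocks for λ = -5.
Step 2 — from the minimal polynomial, the factor (x + 5)^2 tells us the largest block for λ = -5 has size 2.
Step 3 — with total size 2, 1 blocks, and largest block 2, the block sizes (in nonincreasing order) are [2].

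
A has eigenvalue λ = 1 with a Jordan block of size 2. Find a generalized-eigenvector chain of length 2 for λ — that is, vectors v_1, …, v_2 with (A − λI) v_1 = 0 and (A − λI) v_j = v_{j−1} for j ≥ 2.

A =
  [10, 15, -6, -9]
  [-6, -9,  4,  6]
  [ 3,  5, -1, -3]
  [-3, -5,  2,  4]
A Jordan chain for λ = 1 of length 2:
v_1 = (9, -6, 3, -3)ᵀ
v_2 = (1, 0, 0, 0)ᵀ

Let N = A − (1)·I. We want v_2 with N^2 v_2 = 0 but N^1 v_2 ≠ 0; then v_{j-1} := N · v_j for j = 2, …, 2.

Pick v_2 = (1, 0, 0, 0)ᵀ.
Then v_1 = N · v_2 = (9, -6, 3, -3)ᵀ.

Sanity check: (A − (1)·I) v_1 = (0, 0, 0, 0)ᵀ = 0. ✓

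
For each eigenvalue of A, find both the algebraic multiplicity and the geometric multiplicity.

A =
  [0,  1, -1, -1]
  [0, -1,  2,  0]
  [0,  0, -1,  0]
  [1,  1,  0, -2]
λ = -1: alg = 4, geom = 2

Step 1 — factor the characteristic polynomial to read off the algebraic multiplicities:
  χ_A(x) = (x + 1)^4

Step 2 — compute geometric multiplicities via the rank-nullity identity g(λ) = n − rank(A − λI):
  rank(A − (-1)·I) = 2, so dim ker(A − (-1)·I) = n − 2 = 2

Summary:
  λ = -1: algebraic multiplicity = 4, geometric multiplicity = 2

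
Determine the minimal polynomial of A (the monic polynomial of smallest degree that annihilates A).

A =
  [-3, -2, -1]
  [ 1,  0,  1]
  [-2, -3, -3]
x^3 + 6*x^2 + 12*x + 8

The characteristic polynomial is χ_A(x) = (x + 2)^3, so the eigenvalues are known. The minimal polynomial is
  m_A(x) = Π_λ (x − λ)^{k_λ}
where k_λ is the size of the *largest* Jordan block for λ (equivalently, the smallest k with (A − λI)^k v = 0 for every generalised eigenvector v of λ).

  λ = -2: largest Jordan block has size 3, contributing (x + 2)^3

So m_A(x) = (x + 2)^3 = x^3 + 6*x^2 + 12*x + 8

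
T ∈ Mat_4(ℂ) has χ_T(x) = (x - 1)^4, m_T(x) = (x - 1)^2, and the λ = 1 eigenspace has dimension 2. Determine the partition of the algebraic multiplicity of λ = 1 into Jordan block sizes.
Block sizes for λ = 1: [2, 2]

Step 1 — from the characteristic polynomial, algebraic multiplicity of λ = 1 is 4. From dim ker(T − (1)·I) = 2, there are exactly 2 Jordan blocks for λ = 1.
Step 2 — from the minimal polynomial, the factor (x − 1)^2 tells us the largest block for λ = 1 has size 2.
Step 3 — with total size 4, 2 blocks, and largest block 2, the block sizes (in nonincreasing order) are [2, 2].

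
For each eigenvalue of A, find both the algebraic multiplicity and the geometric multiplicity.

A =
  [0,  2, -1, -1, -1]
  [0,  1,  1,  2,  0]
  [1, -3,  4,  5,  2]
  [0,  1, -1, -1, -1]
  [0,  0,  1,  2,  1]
λ = 1: alg = 5, geom = 2

Step 1 — factor the characteristic polynomial to read off the algebraic multiplicities:
  χ_A(x) = (x - 1)^5

Step 2 — compute geometric multiplicities via the rank-nullity identity g(λ) = n − rank(A − λI):
  rank(A − (1)·I) = 3, so dim ker(A − (1)·I) = n − 3 = 2

Summary:
  λ = 1: algebraic multiplicity = 5, geometric multiplicity = 2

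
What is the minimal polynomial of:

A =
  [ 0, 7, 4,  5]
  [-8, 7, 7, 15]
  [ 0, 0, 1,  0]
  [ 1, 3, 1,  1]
x^3 - 8*x^2 + 13*x - 6

The characteristic polynomial is χ_A(x) = (x - 6)*(x - 1)^3, so the eigenvalues are known. The minimal polynomial is
  m_A(x) = Π_λ (x − λ)^{k_λ}
where k_λ is the size of the *largest* Jordan block for λ (equivalently, the smallest k with (A − λI)^k v = 0 for every generalised eigenvector v of λ).

  λ = 1: largest Jordan block has size 2, contributing (x − 1)^2
  λ = 6: largest Jordan block has size 1, contributing (x − 6)

So m_A(x) = (x - 6)*(x - 1)^2 = x^3 - 8*x^2 + 13*x - 6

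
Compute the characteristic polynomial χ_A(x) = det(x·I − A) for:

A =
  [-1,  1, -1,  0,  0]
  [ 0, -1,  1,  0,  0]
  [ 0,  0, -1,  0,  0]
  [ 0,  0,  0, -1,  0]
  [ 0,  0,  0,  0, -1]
x^5 + 5*x^4 + 10*x^3 + 10*x^2 + 5*x + 1

Expanding det(x·I − A) (e.g. by cofactor expansion or by noting that A is similar to its Jordan form J, which has the same characteristic polynomial as A) gives
  χ_A(x) = x^5 + 5*x^4 + 10*x^3 + 10*x^2 + 5*x + 1
which factors as (x + 1)^5. The eigenvalues (with algebraic multiplicities) are λ = -1 with multiplicity 5.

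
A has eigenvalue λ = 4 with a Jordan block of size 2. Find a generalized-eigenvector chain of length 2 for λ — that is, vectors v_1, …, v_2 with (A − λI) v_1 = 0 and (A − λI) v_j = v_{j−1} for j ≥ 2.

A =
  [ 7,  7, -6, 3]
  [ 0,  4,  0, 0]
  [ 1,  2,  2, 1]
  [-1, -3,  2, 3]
A Jordan chain for λ = 4 of length 2:
v_1 = (3, 0, 1, -1)ᵀ
v_2 = (1, 0, 0, 0)ᵀ

Let N = A − (4)·I. We want v_2 with N^2 v_2 = 0 but N^1 v_2 ≠ 0; then v_{j-1} := N · v_j for j = 2, …, 2.

Pick v_2 = (1, 0, 0, 0)ᵀ.
Then v_1 = N · v_2 = (3, 0, 1, -1)ᵀ.

Sanity check: (A − (4)·I) v_1 = (0, 0, 0, 0)ᵀ = 0. ✓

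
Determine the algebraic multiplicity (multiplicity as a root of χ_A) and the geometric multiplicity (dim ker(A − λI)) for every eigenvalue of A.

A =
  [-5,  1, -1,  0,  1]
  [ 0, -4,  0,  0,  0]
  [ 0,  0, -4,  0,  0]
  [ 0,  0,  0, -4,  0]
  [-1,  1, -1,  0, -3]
λ = -4: alg = 5, geom = 4

Step 1 — factor the characteristic polynomial to read off the algebraic multiplicities:
  χ_A(x) = (x + 4)^5

Step 2 — compute geometric multiplicities via the rank-nullity identity g(λ) = n − rank(A − λI):
  rank(A − (-4)·I) = 1, so dim ker(A − (-4)·I) = n − 1 = 4

Summary:
  λ = -4: algebraic multiplicity = 5, geometric multiplicity = 4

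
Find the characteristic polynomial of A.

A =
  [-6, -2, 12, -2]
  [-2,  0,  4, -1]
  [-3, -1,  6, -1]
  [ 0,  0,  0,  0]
x^4

Expanding det(x·I − A) (e.g. by cofactor expansion or by noting that A is similar to its Jordan form J, which has the same characteristic polynomial as A) gives
  χ_A(x) = x^4
which factors as x^4. The eigenvalues (with algebraic multiplicities) are λ = 0 with multiplicity 4.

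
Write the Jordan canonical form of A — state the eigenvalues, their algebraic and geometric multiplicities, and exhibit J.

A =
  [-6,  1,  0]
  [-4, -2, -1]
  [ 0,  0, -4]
J_3(-4)

The characteristic polynomial is
  det(x·I − A) = x^3 + 12*x^2 + 48*x + 64 = (x + 4)^3

Eigenvalues and multiplicities (the geometric multiplicity of λ is n − rank(A − λI), which equals the number of Jordan blocks for λ):
  λ = -4: algebraic multiplicity = 3, geometric multiplicity = 1

Determining the block sizes for each eigenvalue:
  λ = -4: one block (gm = 1), so the single block has size am = 3 → block sizes [3]

Assembling the blocks gives a Jordan form
J =
  [-4,  1,  0]
  [ 0, -4,  1]
  [ 0,  0, -4]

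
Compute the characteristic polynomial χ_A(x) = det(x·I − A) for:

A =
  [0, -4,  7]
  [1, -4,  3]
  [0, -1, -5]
x^3 + 9*x^2 + 27*x + 27

Expanding det(x·I − A) (e.g. by cofactor expansion or by noting that A is similar to its Jordan form J, which has the same characteristic polynomial as A) gives
  χ_A(x) = x^3 + 9*x^2 + 27*x + 27
which factors as (x + 3)^3. The eigenvalues (with algebraic multiplicities) are λ = -3 with multiplicity 3.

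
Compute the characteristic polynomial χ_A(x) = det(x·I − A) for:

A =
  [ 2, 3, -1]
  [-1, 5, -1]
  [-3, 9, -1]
x^3 - 6*x^2 + 12*x - 8

Expanding det(x·I − A) (e.g. by cofactor expansion or by noting that A is similar to its Jordan form J, which has the same characteristic polynomial as A) gives
  χ_A(x) = x^3 - 6*x^2 + 12*x - 8
which factors as (x - 2)^3. The eigenvalues (with algebraic multiplicities) are λ = 2 with multiplicity 3.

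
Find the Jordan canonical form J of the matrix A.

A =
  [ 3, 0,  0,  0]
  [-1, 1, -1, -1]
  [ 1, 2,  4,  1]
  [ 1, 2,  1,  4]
J_2(3) ⊕ J_1(3) ⊕ J_1(3)

The characteristic polynomial is
  det(x·I − A) = x^4 - 12*x^3 + 54*x^2 - 108*x + 81 = (x - 3)^4

Eigenvalues and multiplicities (the geometric multiplicity of λ is n − rank(A − λI), which equals the number of Jordan blocks for λ):
  λ = 3: algebraic multiplicity = 4, geometric multiplicity = 3

Determining the block sizes for each eigenvalue:
  λ = 3: 3 blocks summing to 4 forces exactly one block of size 2 and the rest size 1 → block sizes [2, 1, 1]

Assembling the blocks gives a Jordan form
J =
  [3, 1, 0, 0]
  [0, 3, 0, 0]
  [0, 0, 3, 0]
  [0, 0, 0, 3]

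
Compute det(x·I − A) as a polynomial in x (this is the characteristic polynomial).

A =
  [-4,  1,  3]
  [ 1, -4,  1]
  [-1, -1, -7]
x^3 + 15*x^2 + 75*x + 125

Expanding det(x·I − A) (e.g. by cofactor expansion or by noting that A is similar to its Jordan form J, which has the same characteristic polynomial as A) gives
  χ_A(x) = x^3 + 15*x^2 + 75*x + 125
which factors as (x + 5)^3. The eigenvalues (with algebraic multiplicities) are λ = -5 with multiplicity 3.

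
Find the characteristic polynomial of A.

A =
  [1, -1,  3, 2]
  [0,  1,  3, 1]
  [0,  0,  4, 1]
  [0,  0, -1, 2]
x^4 - 8*x^3 + 22*x^2 - 24*x + 9

Expanding det(x·I − A) (e.g. by cofactor expansion or by noting that A is similar to its Jordan form J, which has the same characteristic polynomial as A) gives
  χ_A(x) = x^4 - 8*x^3 + 22*x^2 - 24*x + 9
which factors as (x - 3)^2*(x - 1)^2. The eigenvalues (with algebraic multiplicities) are λ = 1 with multiplicity 2, λ = 3 with multiplicity 2.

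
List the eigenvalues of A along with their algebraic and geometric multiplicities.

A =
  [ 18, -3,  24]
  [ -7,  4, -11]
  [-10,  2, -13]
λ = 3: alg = 3, geom = 1

Step 1 — factor the characteristic polynomial to read off the algebraic multiplicities:
  χ_A(x) = (x - 3)^3

Step 2 — compute geometric multiplicities via the rank-nullity identity g(λ) = n − rank(A − λI):
  rank(A − (3)·I) = 2, so dim ker(A − (3)·I) = n − 2 = 1

Summary:
  λ = 3: algebraic multiplicity = 3, geometric multiplicity = 1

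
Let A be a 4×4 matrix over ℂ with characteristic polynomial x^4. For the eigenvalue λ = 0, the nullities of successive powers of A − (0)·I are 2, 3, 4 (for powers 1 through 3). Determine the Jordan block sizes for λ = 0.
Block sizes for λ = 0: [3, 1]

From the dimensions of kernels of powers, the number of Jordan blocks of size at least j is d_j − d_{j−1} where d_j = dim ker(N^j) (with d_0 = 0). Computing the differences gives [2, 1, 1].
The number of blocks of size exactly k is (#blocks of size ≥ k) − (#blocks of size ≥ k + 1), so the partition is: 1 block(s) of size 1, 1 block(s) of size 3.
In nonincreasing order the block sizes are [3, 1].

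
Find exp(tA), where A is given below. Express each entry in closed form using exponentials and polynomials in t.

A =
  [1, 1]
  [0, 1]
e^{tA} =
  [exp(t), t*exp(t)]
  [0, exp(t)]

Strategy: write A = P · J · P⁻¹ where J is a Jordan canonical form, so e^{tA} = P · e^{tJ} · P⁻¹, and e^{tJ} can be computed block-by-block.

A has Jordan form
J =
  [1, 1]
  [0, 1]
(up to reordering of blocks).

Per-block formulas:
  For a 2×2 Jordan block J_2(1): exp(t · J_2(1)) = e^(1t)·(I + t·N), where N is the 2×2 nilpotent shift.

After assembling e^{tJ} and conjugating by P, we get:

e^{tA} =
  [exp(t), t*exp(t)]
  [0, exp(t)]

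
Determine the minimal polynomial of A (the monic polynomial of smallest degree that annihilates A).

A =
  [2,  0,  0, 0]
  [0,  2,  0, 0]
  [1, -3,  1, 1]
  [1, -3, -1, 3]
x^2 - 4*x + 4

The characteristic polynomial is χ_A(x) = (x - 2)^4, so the eigenvalues are known. The minimal polynomial is
  m_A(x) = Π_λ (x − λ)^{k_λ}
where k_λ is the size of the *largest* Jordan block for λ (equivalently, the smallest k with (A − λI)^k v = 0 for every generalised eigenvector v of λ).

  λ = 2: largest Jordan block has size 2, contributing (x − 2)^2

So m_A(x) = (x - 2)^2 = x^2 - 4*x + 4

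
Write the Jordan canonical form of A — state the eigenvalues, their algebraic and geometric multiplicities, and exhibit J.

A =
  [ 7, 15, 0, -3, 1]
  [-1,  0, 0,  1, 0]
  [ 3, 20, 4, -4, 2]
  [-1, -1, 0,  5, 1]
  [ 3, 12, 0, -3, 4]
J_3(4) ⊕ J_2(4)

The characteristic polynomial is
  det(x·I − A) = x^5 - 20*x^4 + 160*x^3 - 640*x^2 + 1280*x - 1024 = (x - 4)^5

Eigenvalues and multiplicities (the geometric multiplicity of λ is n − rank(A − λI), which equals the number of Jordan blocks for λ):
  λ = 4: algebraic multiplicity = 5, geometric multiplicity = 2

Determining the block sizes for each eigenvalue:
  λ = 4: with am = 5 and gm = 2, the partition is not yet determined (e.g. several partitions of 5 into 2 parts exist). Let N = A − (4)·I. Computing rank(N^1) = 3, rank(N^2) = 1, rank(N^3) = 0; the number of blocks of size ≥ j is rank(N^{j−1}) − rank(N^j), giving [2, 2, 1]. So we have 1 block(s) of size 3, 1 block(s) of size 2 → block sizes [3, 2]

Assembling the blocks gives a Jordan form
J =
  [4, 1, 0, 0, 0]
  [0, 4, 1, 0, 0]
  [0, 0, 4, 0, 0]
  [0, 0, 0, 4, 1]
  [0, 0, 0, 0, 4]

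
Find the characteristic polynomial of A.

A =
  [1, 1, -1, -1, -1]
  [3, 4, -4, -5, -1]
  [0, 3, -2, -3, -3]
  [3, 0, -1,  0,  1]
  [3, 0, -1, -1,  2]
x^5 - 5*x^4 + 10*x^3 - 10*x^2 + 5*x - 1

Expanding det(x·I − A) (e.g. by cofactor expansion or by noting that A is similar to its Jordan form J, which has the same characteristic polynomial as A) gives
  χ_A(x) = x^5 - 5*x^4 + 10*x^3 - 10*x^2 + 5*x - 1
which factors as (x - 1)^5. The eigenvalues (with algebraic multiplicities) are λ = 1 with multiplicity 5.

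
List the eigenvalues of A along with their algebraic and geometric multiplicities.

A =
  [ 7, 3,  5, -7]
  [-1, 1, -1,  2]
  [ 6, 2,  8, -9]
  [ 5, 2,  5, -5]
λ = 2: alg = 3, geom = 1; λ = 5: alg = 1, geom = 1

Step 1 — factor the characteristic polynomial to read off the algebraic multiplicities:
  χ_A(x) = (x - 5)*(x - 2)^3

Step 2 — compute geometric multiplicities via the rank-nullity identity g(λ) = n − rank(A − λI):
  rank(A − (2)·I) = 3, so dim ker(A − (2)·I) = n − 3 = 1
  rank(A − (5)·I) = 3, so dim ker(A − (5)·I) = n − 3 = 1

Summary:
  λ = 2: algebraic multiplicity = 3, geometric multiplicity = 1
  λ = 5: algebraic multiplicity = 1, geometric multiplicity = 1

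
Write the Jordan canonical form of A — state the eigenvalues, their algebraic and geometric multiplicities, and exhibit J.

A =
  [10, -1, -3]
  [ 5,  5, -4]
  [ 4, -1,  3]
J_3(6)

The characteristic polynomial is
  det(x·I − A) = x^3 - 18*x^2 + 108*x - 216 = (x - 6)^3

Eigenvalues and multiplicities (the geometric multiplicity of λ is n − rank(A − λI), which equals the number of Jordan blocks for λ):
  λ = 6: algebraic multiplicity = 3, geometric multiplicity = 1

Determining the block sizes for each eigenvalue:
  λ = 6: one block (gm = 1), so the single block has size am = 3 → block sizes [3]

Assembling the blocks gives a Jordan form
J =
  [6, 1, 0]
  [0, 6, 1]
  [0, 0, 6]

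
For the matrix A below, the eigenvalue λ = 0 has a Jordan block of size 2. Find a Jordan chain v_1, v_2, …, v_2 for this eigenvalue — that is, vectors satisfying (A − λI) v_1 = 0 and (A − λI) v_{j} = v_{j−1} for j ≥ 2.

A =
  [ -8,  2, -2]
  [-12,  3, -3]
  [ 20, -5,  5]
A Jordan chain for λ = 0 of length 2:
v_1 = (-8, -12, 20)ᵀ
v_2 = (1, 0, 0)ᵀ

Let N = A − (0)·I. We want v_2 with N^2 v_2 = 0 but N^1 v_2 ≠ 0; then v_{j-1} := N · v_j for j = 2, …, 2.

Pick v_2 = (1, 0, 0)ᵀ.
Then v_1 = N · v_2 = (-8, -12, 20)ᵀ.

Sanity check: (A − (0)·I) v_1 = (0, 0, 0)ᵀ = 0. ✓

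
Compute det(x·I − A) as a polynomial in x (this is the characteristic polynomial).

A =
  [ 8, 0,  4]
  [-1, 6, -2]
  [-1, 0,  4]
x^3 - 18*x^2 + 108*x - 216

Expanding det(x·I − A) (e.g. by cofactor expansion or by noting that A is similar to its Jordan form J, which has the same characteristic polynomial as A) gives
  χ_A(x) = x^3 - 18*x^2 + 108*x - 216
which factors as (x - 6)^3. The eigenvalues (with algebraic multiplicities) are λ = 6 with multiplicity 3.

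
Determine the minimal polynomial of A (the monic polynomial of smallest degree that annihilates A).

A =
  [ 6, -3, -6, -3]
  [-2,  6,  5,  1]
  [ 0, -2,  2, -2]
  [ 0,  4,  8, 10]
x^3 - 18*x^2 + 108*x - 216

The characteristic polynomial is χ_A(x) = (x - 6)^4, so the eigenvalues are known. The minimal polynomial is
  m_A(x) = Π_λ (x − λ)^{k_λ}
where k_λ is the size of the *largest* Jordan block for λ (equivalently, the smallest k with (A − λI)^k v = 0 for every generalised eigenvector v of λ).

  λ = 6: largest Jordan block has size 3, contributing (x − 6)^3

So m_A(x) = (x - 6)^3 = x^3 - 18*x^2 + 108*x - 216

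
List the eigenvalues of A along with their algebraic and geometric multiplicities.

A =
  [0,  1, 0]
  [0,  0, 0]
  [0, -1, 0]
λ = 0: alg = 3, geom = 2

Step 1 — factor the characteristic polynomial to read off the algebraic multiplicities:
  χ_A(x) = x^3

Step 2 — compute geometric multiplicities via the rank-nullity identity g(λ) = n − rank(A − λI):
  rank(A − (0)·I) = 1, so dim ker(A − (0)·I) = n − 1 = 2

Summary:
  λ = 0: algebraic multiplicity = 3, geometric multiplicity = 2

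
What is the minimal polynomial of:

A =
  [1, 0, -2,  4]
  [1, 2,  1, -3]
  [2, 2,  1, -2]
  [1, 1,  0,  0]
x^3 - 3*x^2 + 3*x - 1

The characteristic polynomial is χ_A(x) = (x - 1)^4, so the eigenvalues are known. The minimal polynomial is
  m_A(x) = Π_λ (x − λ)^{k_λ}
where k_λ is the size of the *largest* Jordan block for λ (equivalently, the smallest k with (A − λI)^k v = 0 for every generalised eigenvector v of λ).

  λ = 1: largest Jordan block has size 3, contributing (x − 1)^3

So m_A(x) = (x - 1)^3 = x^3 - 3*x^2 + 3*x - 1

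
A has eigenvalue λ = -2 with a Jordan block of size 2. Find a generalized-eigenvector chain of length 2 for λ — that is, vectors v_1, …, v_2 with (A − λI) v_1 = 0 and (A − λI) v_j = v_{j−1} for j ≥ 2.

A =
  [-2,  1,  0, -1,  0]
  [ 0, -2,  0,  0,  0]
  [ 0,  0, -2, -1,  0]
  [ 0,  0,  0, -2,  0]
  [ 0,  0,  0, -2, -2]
A Jordan chain for λ = -2 of length 2:
v_1 = (1, 0, 0, 0, 0)ᵀ
v_2 = (0, 1, 0, 0, 0)ᵀ

Let N = A − (-2)·I. We want v_2 with N^2 v_2 = 0 but N^1 v_2 ≠ 0; then v_{j-1} := N · v_j for j = 2, …, 2.

Pick v_2 = (0, 1, 0, 0, 0)ᵀ.
Then v_1 = N · v_2 = (1, 0, 0, 0, 0)ᵀ.

Sanity check: (A − (-2)·I) v_1 = (0, 0, 0, 0, 0)ᵀ = 0. ✓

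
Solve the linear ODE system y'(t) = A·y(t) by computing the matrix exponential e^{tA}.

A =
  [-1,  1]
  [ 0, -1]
e^{tA} =
  [exp(-t), t*exp(-t)]
  [0, exp(-t)]

Strategy: write A = P · J · P⁻¹ where J is a Jordan canonical form, so e^{tA} = P · e^{tJ} · P⁻¹, and e^{tJ} can be computed block-by-block.

A has Jordan form
J =
  [-1,  1]
  [ 0, -1]
(up to reordering of blocks).

Per-block formulas:
  For a 2×2 Jordan block J_2(-1): exp(t · J_2(-1)) = e^(-1t)·(I + t·N), where N is the 2×2 nilpotent shift.

After assembling e^{tJ} and conjugating by P, we get:

e^{tA} =
  [exp(-t), t*exp(-t)]
  [0, exp(-t)]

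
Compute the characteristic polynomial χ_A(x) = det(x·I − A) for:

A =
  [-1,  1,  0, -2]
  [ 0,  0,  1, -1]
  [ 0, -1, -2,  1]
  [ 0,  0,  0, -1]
x^4 + 4*x^3 + 6*x^2 + 4*x + 1

Expanding det(x·I − A) (e.g. by cofactor expansion or by noting that A is similar to its Jordan form J, which has the same characteristic polynomial as A) gives
  χ_A(x) = x^4 + 4*x^3 + 6*x^2 + 4*x + 1
which factors as (x + 1)^4. The eigenvalues (with algebraic multiplicities) are λ = -1 with multiplicity 4.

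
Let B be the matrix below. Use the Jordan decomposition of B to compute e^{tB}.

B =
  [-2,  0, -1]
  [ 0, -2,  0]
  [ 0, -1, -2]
e^{tB} =
  [exp(-2*t), t^2*exp(-2*t)/2, -t*exp(-2*t)]
  [0, exp(-2*t), 0]
  [0, -t*exp(-2*t), exp(-2*t)]

Strategy: write B = P · J · P⁻¹ where J is a Jordan canonical form, so e^{tB} = P · e^{tJ} · P⁻¹, and e^{tJ} can be computed block-by-block.

B has Jordan form
J =
  [-2,  1,  0]
  [ 0, -2,  1]
  [ 0,  0, -2]
(up to reordering of blocks).

Per-block formulas:
  For a 3×3 Jordan block J_3(-2): exp(t · J_3(-2)) = e^(-2t)·(I + t·N + (t^2/2)·N^2), where N is the 3×3 nilpotent shift.

After assembling e^{tJ} and conjugating by P, we get:

e^{tB} =
  [exp(-2*t), t^2*exp(-2*t)/2, -t*exp(-2*t)]
  [0, exp(-2*t), 0]
  [0, -t*exp(-2*t), exp(-2*t)]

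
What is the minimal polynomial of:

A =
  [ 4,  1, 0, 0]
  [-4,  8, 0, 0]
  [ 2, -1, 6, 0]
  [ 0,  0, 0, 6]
x^2 - 12*x + 36

The characteristic polynomial is χ_A(x) = (x - 6)^4, so the eigenvalues are known. The minimal polynomial is
  m_A(x) = Π_λ (x − λ)^{k_λ}
where k_λ is the size of the *largest* Jordan block for λ (equivalently, the smallest k with (A − λI)^k v = 0 for every generalised eigenvector v of λ).

  λ = 6: largest Jordan block has size 2, contributing (x − 6)^2

So m_A(x) = (x - 6)^2 = x^2 - 12*x + 36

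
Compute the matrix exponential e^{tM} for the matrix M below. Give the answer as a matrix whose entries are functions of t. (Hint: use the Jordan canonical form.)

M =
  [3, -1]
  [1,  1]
e^{tM} =
  [t*exp(2*t) + exp(2*t), -t*exp(2*t)]
  [t*exp(2*t), -t*exp(2*t) + exp(2*t)]

Strategy: write M = P · J · P⁻¹ where J is a Jordan canonical form, so e^{tM} = P · e^{tJ} · P⁻¹, and e^{tJ} can be computed block-by-block.

M has Jordan form
J =
  [2, 1]
  [0, 2]
(up to reordering of blocks).

Per-block formulas:
  For a 2×2 Jordan block J_2(2): exp(t · J_2(2)) = e^(2t)·(I + t·N), where N is the 2×2 nilpotent shift.

After assembling e^{tJ} and conjugating by P, we get:

e^{tM} =
  [t*exp(2*t) + exp(2*t), -t*exp(2*t)]
  [t*exp(2*t), -t*exp(2*t) + exp(2*t)]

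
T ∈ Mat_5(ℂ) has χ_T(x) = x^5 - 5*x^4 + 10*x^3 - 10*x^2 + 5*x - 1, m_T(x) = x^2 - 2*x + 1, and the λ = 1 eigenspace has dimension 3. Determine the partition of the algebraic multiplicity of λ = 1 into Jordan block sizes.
Block sizes for λ = 1: [2, 2, 1]

Step 1 — from the characteristic polynomial, algebraic multiplicity of λ = 1 is 5. From dim ker(T − (1)·I) = 3, there are exactly 3 Jordan blocks for λ = 1.
Step 2 — from the minimal polynomial, the factor (x − 1)^2 tells us the largest block for λ = 1 has size 2.
Step 3 — with total size 5, 3 blocks, and largest block 2, the block sizes (in nonincreasing order) are [2, 2, 1].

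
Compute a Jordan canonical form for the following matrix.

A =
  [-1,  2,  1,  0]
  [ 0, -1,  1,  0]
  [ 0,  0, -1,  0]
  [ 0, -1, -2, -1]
J_3(-1) ⊕ J_1(-1)

The characteristic polynomial is
  det(x·I − A) = x^4 + 4*x^3 + 6*x^2 + 4*x + 1 = (x + 1)^4

Eigenvalues and multiplicities (the geometric multiplicity of λ is n − rank(A − λI), which equals the number of Jordan blocks for λ):
  λ = -1: algebraic multiplicity = 4, geometric multiplicity = 2

Determining the block sizes for each eigenvalue:
  λ = -1: with am = 4 and gm = 2, the partition is not yet determined (e.g. several partitions of 4 into 2 parts exist). Let N = A − (-1)·I. Computing rank(N^1) = 2, rank(N^2) = 1, rank(N^3) = 0; the number of blocks of size ≥ j is rank(N^{j−1}) − rank(N^j), giving [2, 1, 1]. So we have 1 block(s) of size 3, 1 block(s) of size 1 → block sizes [3, 1]

Assembling the blocks gives a Jordan form
J =
  [-1,  1,  0,  0]
  [ 0, -1,  1,  0]
  [ 0,  0, -1,  0]
  [ 0,  0,  0, -1]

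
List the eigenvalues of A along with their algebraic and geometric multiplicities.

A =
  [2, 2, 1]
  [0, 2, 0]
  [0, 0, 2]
λ = 2: alg = 3, geom = 2

Step 1 — factor the characteristic polynomial to read off the algebraic multiplicities:
  χ_A(x) = (x - 2)^3

Step 2 — compute geometric multiplicities via the rank-nullity identity g(λ) = n − rank(A − λI):
  rank(A − (2)·I) = 1, so dim ker(A − (2)·I) = n − 1 = 2

Summary:
  λ = 2: algebraic multiplicity = 3, geometric multiplicity = 2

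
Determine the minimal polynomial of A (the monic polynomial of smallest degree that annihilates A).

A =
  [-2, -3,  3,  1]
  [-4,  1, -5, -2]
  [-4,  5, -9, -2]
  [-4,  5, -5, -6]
x^3 + 12*x^2 + 48*x + 64

The characteristic polynomial is χ_A(x) = (x + 4)^4, so the eigenvalues are known. The minimal polynomial is
  m_A(x) = Π_λ (x − λ)^{k_λ}
where k_λ is the size of the *largest* Jordan block for λ (equivalently, the smallest k with (A − λI)^k v = 0 for every generalised eigenvector v of λ).

  λ = -4: largest Jordan block has size 3, contributing (x + 4)^3

So m_A(x) = (x + 4)^3 = x^3 + 12*x^2 + 48*x + 64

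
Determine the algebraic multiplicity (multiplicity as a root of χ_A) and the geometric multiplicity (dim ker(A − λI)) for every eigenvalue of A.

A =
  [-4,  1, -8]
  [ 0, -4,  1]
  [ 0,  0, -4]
λ = -4: alg = 3, geom = 1

Step 1 — factor the characteristic polynomial to read off the algebraic multiplicities:
  χ_A(x) = (x + 4)^3

Step 2 — compute geometric multiplicities via the rank-nullity identity g(λ) = n − rank(A − λI):
  rank(A − (-4)·I) = 2, so dim ker(A − (-4)·I) = n − 2 = 1

Summary:
  λ = -4: algebraic multiplicity = 3, geometric multiplicity = 1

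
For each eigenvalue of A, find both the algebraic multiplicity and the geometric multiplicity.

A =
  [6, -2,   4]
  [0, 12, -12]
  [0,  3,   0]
λ = 6: alg = 3, geom = 2

Step 1 — factor the characteristic polynomial to read off the algebraic multiplicities:
  χ_A(x) = (x - 6)^3

Step 2 — compute geometric multiplicities via the rank-nullity identity g(λ) = n − rank(A − λI):
  rank(A − (6)·I) = 1, so dim ker(A − (6)·I) = n − 1 = 2

Summary:
  λ = 6: algebraic multiplicity = 3, geometric multiplicity = 2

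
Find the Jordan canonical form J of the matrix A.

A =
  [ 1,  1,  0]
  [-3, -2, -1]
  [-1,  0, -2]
J_3(-1)

The characteristic polynomial is
  det(x·I − A) = x^3 + 3*x^2 + 3*x + 1 = (x + 1)^3

Eigenvalues and multiplicities (the geometric multiplicity of λ is n − rank(A − λI), which equals the number of Jordan blocks for λ):
  λ = -1: algebraic multiplicity = 3, geometric multiplicity = 1

Determining the block sizes for each eigenvalue:
  λ = -1: one block (gm = 1), so the single block has size am = 3 → block sizes [3]

Assembling the blocks gives a Jordan form
J =
  [-1,  1,  0]
  [ 0, -1,  1]
  [ 0,  0, -1]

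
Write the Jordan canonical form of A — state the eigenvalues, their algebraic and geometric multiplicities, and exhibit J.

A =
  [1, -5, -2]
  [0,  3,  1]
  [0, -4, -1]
J_3(1)

The characteristic polynomial is
  det(x·I − A) = x^3 - 3*x^2 + 3*x - 1 = (x - 1)^3

Eigenvalues and multiplicities (the geometric multiplicity of λ is n − rank(A − λI), which equals the number of Jordan blocks for λ):
  λ = 1: algebraic multiplicity = 3, geometric multiplicity = 1

Determining the block sizes for each eigenvalue:
  λ = 1: one block (gm = 1), so the single block has size am = 3 → block sizes [3]

Assembling the blocks gives a Jordan form
J =
  [1, 1, 0]
  [0, 1, 1]
  [0, 0, 1]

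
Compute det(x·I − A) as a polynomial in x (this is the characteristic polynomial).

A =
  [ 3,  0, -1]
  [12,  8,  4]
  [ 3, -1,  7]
x^3 - 18*x^2 + 108*x - 216

Expanding det(x·I − A) (e.g. by cofactor expansion or by noting that A is similar to its Jordan form J, which has the same characteristic polynomial as A) gives
  χ_A(x) = x^3 - 18*x^2 + 108*x - 216
which factors as (x - 6)^3. The eigenvalues (with algebraic multiplicities) are λ = 6 with multiplicity 3.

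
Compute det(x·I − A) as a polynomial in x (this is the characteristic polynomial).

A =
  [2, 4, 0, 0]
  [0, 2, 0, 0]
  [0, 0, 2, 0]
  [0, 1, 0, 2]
x^4 - 8*x^3 + 24*x^2 - 32*x + 16

Expanding det(x·I − A) (e.g. by cofactor expansion or by noting that A is similar to its Jordan form J, which has the same characteristic polynomial as A) gives
  χ_A(x) = x^4 - 8*x^3 + 24*x^2 - 32*x + 16
which factors as (x - 2)^4. The eigenvalues (with algebraic multiplicities) are λ = 2 with multiplicity 4.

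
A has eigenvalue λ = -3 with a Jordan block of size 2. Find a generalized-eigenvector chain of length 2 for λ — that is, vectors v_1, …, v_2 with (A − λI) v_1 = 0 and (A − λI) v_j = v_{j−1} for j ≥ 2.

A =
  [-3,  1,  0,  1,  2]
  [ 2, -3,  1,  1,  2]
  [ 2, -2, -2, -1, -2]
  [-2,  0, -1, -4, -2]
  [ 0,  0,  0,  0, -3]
A Jordan chain for λ = -3 of length 2:
v_1 = (0, 2, 2, -2, 0)ᵀ
v_2 = (1, 0, 0, 0, 0)ᵀ

Let N = A − (-3)·I. We want v_2 with N^2 v_2 = 0 but N^1 v_2 ≠ 0; then v_{j-1} := N · v_j for j = 2, …, 2.

Pick v_2 = (1, 0, 0, 0, 0)ᵀ.
Then v_1 = N · v_2 = (0, 2, 2, -2, 0)ᵀ.

Sanity check: (A − (-3)·I) v_1 = (0, 0, 0, 0, 0)ᵀ = 0. ✓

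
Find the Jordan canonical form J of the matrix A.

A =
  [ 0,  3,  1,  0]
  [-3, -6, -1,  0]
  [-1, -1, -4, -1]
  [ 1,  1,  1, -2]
J_3(-3) ⊕ J_1(-3)

The characteristic polynomial is
  det(x·I − A) = x^4 + 12*x^3 + 54*x^2 + 108*x + 81 = (x + 3)^4

Eigenvalues and multiplicities (the geometric multiplicity of λ is n − rank(A − λI), which equals the number of Jordan blocks for λ):
  λ = -3: algebraic multiplicity = 4, geometric multiplicity = 2

Determining the block sizes for each eigenvalue:
  λ = -3: with am = 4 and gm = 2, the partition is not yet determined (e.g. several partitions of 4 into 2 parts exist). Let N = A − (-3)·I. Computing rank(N^1) = 2, rank(N^2) = 1, rank(N^3) = 0; the number of blocks of size ≥ j is rank(N^{j−1}) − rank(N^j), giving [2, 1, 1]. So we have 1 block(s) of size 3, 1 block(s) of size 1 → block sizes [3, 1]

Assembling the blocks gives a Jordan form
J =
  [-3,  1,  0,  0]
  [ 0, -3,  1,  0]
  [ 0,  0, -3,  0]
  [ 0,  0,  0, -3]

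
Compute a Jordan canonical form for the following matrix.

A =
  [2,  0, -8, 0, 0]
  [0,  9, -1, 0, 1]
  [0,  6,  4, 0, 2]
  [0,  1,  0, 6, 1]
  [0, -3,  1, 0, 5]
J_1(2) ⊕ J_2(6) ⊕ J_2(6)

The characteristic polynomial is
  det(x·I − A) = x^5 - 26*x^4 + 264*x^3 - 1296*x^2 + 3024*x - 2592 = (x - 6)^4*(x - 2)

Eigenvalues and multiplicities (the geometric multiplicity of λ is n − rank(A − λI), which equals the number of Jordan blocks for λ):
  λ = 2: algebraic multiplicity = 1, geometric multiplicity = 1
  λ = 6: algebraic multiplicity = 4, geometric multiplicity = 2

Determining the block sizes for each eigenvalue:
  λ = 2: one block (gm = 1), so the single block has size am = 1 → block sizes [1]
  λ = 6: with am = 4 and gm = 2, the partition is not yet determined (e.g. several partitions of 4 into 2 parts exist). Let N = A − (6)·I. Computing rank(N^1) = 3, rank(N^2) = 1; the number of blocks of size ≥ j is rank(N^{j−1}) − rank(N^j), giving [2, 2]. So we have 2 block(s) of size 2 → block sizes [2, 2]

Assembling the blocks gives a Jordan form
J =
  [2, 0, 0, 0, 0]
  [0, 6, 1, 0, 0]
  [0, 0, 6, 0, 0]
  [0, 0, 0, 6, 1]
  [0, 0, 0, 0, 6]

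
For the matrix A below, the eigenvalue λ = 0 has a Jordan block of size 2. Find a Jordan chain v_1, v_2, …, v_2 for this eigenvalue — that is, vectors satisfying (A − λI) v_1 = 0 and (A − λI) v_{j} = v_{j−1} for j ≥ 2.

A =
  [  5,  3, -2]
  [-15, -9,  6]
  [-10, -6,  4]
A Jordan chain for λ = 0 of length 2:
v_1 = (5, -15, -10)ᵀ
v_2 = (1, 0, 0)ᵀ

Let N = A − (0)·I. We want v_2 with N^2 v_2 = 0 but N^1 v_2 ≠ 0; then v_{j-1} := N · v_j for j = 2, …, 2.

Pick v_2 = (1, 0, 0)ᵀ.
Then v_1 = N · v_2 = (5, -15, -10)ᵀ.

Sanity check: (A − (0)·I) v_1 = (0, 0, 0)ᵀ = 0. ✓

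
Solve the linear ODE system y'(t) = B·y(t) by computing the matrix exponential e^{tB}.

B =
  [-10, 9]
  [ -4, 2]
e^{tB} =
  [-6*t*exp(-4*t) + exp(-4*t), 9*t*exp(-4*t)]
  [-4*t*exp(-4*t), 6*t*exp(-4*t) + exp(-4*t)]

Strategy: write B = P · J · P⁻¹ where J is a Jordan canonical form, so e^{tB} = P · e^{tJ} · P⁻¹, and e^{tJ} can be computed block-by-block.

B has Jordan form
J =
  [-4,  1]
  [ 0, -4]
(up to reordering of blocks).

Per-block formulas:
  For a 2×2 Jordan block J_2(-4): exp(t · J_2(-4)) = e^(-4t)·(I + t·N), where N is the 2×2 nilpotent shift.

After assembling e^{tJ} and conjugating by P, we get:

e^{tB} =
  [-6*t*exp(-4*t) + exp(-4*t), 9*t*exp(-4*t)]
  [-4*t*exp(-4*t), 6*t*exp(-4*t) + exp(-4*t)]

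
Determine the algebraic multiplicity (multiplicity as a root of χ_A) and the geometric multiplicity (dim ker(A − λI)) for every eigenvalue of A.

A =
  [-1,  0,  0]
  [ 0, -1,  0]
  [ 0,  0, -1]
λ = -1: alg = 3, geom = 3

Step 1 — factor the characteristic polynomial to read off the algebraic multiplicities:
  χ_A(x) = (x + 1)^3

Step 2 — compute geometric multiplicities via the rank-nullity identity g(λ) = n − rank(A − λI):
  rank(A − (-1)·I) = 0, so dim ker(A − (-1)·I) = n − 0 = 3

Summary:
  λ = -1: algebraic multiplicity = 3, geometric multiplicity = 3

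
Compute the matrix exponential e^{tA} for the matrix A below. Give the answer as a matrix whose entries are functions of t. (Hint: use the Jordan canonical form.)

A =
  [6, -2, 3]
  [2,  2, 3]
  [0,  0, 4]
e^{tA} =
  [2*t*exp(4*t) + exp(4*t), -2*t*exp(4*t), 3*t*exp(4*t)]
  [2*t*exp(4*t), -2*t*exp(4*t) + exp(4*t), 3*t*exp(4*t)]
  [0, 0, exp(4*t)]

Strategy: write A = P · J · P⁻¹ where J is a Jordan canonical form, so e^{tA} = P · e^{tJ} · P⁻¹, and e^{tJ} can be computed block-by-block.

A has Jordan form
J =
  [4, 1, 0]
  [0, 4, 0]
  [0, 0, 4]
(up to reordering of blocks).

Per-block formulas:
  For a 2×2 Jordan block J_2(4): exp(t · J_2(4)) = e^(4t)·(I + t·N), where N is the 2×2 nilpotent shift.
  For a 1×1 block at λ = 4: exp(t · [4]) = [e^(4t)].

After assembling e^{tJ} and conjugating by P, we get:

e^{tA} =
  [2*t*exp(4*t) + exp(4*t), -2*t*exp(4*t), 3*t*exp(4*t)]
  [2*t*exp(4*t), -2*t*exp(4*t) + exp(4*t), 3*t*exp(4*t)]
  [0, 0, exp(4*t)]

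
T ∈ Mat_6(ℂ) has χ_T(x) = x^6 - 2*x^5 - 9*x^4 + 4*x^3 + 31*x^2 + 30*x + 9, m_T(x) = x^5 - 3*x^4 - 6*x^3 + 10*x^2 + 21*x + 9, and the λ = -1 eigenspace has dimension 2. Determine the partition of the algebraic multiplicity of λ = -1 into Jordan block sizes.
Block sizes for λ = -1: [3, 1]

Step 1 — from the characteristic polynomial, algebraic multiplicity of λ = -1 is 4. From dim ker(T − (-1)·I) = 2, there are exactly 2 Jordan blocks for λ = -1.
Step 2 — from the minimal polynomial, the factor (x + 1)^3 tells us the largest block for λ = -1 has size 3.
Step 3 — with total size 4, 2 blocks, and largest block 3, the block sizes (in nonincreasing order) are [3, 1].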